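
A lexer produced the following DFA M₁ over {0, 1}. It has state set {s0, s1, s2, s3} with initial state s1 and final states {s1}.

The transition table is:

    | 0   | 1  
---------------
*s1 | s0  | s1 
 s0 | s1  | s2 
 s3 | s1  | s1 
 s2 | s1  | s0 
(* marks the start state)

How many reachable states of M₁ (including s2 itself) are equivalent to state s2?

2

States {s3} cannot be reached from the start state, so discard them.
P0 = {s1} | {s0,s2}.
No further refinement is possible. Final partition (2 blocks): {s1} | {s0,s2}.
The equivalence class containing s2 is {s0,s2}, of size 2.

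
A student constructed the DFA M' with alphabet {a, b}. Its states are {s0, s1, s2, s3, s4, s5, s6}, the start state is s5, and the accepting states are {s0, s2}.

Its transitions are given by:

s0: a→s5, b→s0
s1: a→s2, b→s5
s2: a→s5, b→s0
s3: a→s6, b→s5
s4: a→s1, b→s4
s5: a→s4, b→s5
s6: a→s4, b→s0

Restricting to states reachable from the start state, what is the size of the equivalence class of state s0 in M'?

2

Reachable states from the start: {s0,s1,s2,s4,s5}. Unreachable: {s3,s6} — drop them.
Start with accepting vs non-accepting: {s0,s2} | {s1,s4,s5}.
Split {s1,s4,s5} by δ(·,a) → {s4,s5} and {s1}.
On input a, block {s4,s5} splits into {s4} and {s5}.
The partition is now stable with 4 blocks: {s0,s2} | {s4} | {s1} | {s5}.
The equivalence class containing s0 is {s0,s2}, of size 2.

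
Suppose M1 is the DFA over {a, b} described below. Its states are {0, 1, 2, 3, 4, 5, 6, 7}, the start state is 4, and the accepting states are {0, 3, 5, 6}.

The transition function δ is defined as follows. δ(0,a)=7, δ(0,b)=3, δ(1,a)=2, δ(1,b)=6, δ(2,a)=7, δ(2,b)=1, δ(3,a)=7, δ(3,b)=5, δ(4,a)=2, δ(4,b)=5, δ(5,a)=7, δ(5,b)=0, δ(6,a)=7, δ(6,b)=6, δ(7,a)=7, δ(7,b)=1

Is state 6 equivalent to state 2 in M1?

All states are reachable from the start state.
P0 = {0,3,5,6} | {1,2,4,7}.
Refine {1,2,4,7} on symbol b: members go to different blocks, giving {1,4} and {2,7}.
No further refinement is possible. Final partition (3 blocks): {0,3,5,6} | {1,4} | {2,7}.
6 and 2 end up in different blocks, so they are distinguishable. For instance, the string 'ε' is accepted from only 6.

No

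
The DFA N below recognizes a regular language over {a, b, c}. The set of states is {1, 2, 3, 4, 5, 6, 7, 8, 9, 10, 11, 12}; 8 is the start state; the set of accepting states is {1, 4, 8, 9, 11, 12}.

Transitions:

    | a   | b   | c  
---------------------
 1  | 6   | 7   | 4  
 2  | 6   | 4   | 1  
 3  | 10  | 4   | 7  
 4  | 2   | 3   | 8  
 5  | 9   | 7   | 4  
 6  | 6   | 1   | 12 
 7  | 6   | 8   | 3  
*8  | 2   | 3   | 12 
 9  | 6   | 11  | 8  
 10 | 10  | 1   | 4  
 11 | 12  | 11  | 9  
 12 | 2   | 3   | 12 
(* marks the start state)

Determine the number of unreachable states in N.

3

BFS from 8 reaches {1, 2, 3, 4, 6, 7, 8, 10, 12}; the 3 state(s) 5, 9, 11 are never visited.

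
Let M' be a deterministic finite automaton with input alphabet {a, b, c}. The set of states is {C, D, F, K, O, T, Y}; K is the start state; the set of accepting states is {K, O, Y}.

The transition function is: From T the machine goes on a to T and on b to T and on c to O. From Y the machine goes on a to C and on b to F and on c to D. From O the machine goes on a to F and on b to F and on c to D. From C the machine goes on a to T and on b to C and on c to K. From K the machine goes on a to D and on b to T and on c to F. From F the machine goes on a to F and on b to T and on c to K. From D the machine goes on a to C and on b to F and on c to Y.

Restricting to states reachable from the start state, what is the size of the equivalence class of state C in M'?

All states are reachable from the start state.
P0 = {K,O,Y} | {C,D,F,T}.
Stable partition: {K,O,Y} | {C,D,F,T} — 2 equivalence classes.
State C belongs to the block {C,D,F,T}, which has 4 states.

4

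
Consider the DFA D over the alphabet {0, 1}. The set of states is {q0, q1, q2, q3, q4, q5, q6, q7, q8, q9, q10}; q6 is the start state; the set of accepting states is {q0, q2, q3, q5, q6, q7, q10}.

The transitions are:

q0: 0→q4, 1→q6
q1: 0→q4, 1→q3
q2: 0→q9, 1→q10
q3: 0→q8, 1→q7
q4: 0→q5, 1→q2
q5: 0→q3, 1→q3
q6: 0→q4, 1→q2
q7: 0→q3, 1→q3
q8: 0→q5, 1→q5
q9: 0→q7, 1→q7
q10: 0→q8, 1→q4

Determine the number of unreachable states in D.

2

Starting at q6 and following transitions, the reachable set is {q2, q3, q4, q5, q6, q7, q8, q9, q10}. That leaves q0, q1 unreachable — 2 in total.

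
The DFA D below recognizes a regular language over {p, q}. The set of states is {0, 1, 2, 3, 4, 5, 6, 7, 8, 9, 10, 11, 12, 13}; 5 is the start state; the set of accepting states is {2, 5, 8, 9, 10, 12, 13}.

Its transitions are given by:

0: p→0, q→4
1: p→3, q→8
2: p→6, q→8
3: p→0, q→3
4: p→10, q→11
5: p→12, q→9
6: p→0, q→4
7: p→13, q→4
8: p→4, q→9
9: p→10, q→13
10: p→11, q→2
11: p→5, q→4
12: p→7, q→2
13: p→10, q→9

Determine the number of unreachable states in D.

2

BFS from 5 reaches {0, 2, 4, 5, 6, 7, 8, 9, 10, 11, 12, 13}; the 2 state(s) 1, 3 are never visited.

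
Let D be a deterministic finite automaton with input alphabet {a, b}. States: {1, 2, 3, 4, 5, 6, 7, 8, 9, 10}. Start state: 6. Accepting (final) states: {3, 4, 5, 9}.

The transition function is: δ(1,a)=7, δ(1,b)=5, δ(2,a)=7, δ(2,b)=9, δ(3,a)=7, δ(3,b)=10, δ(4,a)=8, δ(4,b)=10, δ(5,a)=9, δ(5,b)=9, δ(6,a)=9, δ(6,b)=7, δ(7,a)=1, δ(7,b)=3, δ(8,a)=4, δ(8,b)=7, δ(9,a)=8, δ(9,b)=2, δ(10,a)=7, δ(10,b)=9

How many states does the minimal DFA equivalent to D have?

7

Every state is reachable, so we keep all 10.
Initial partition by acceptance: {3,4,5,9} | {1,2,6,7,8,10}.
Refine {3,4,5,9} on symbol a: members go to different blocks, giving {3,4,9} and {5}.
On input a, block {1,2,6,7,8,10} splits into {1,2,7,10} and {6,8}.
On input a, block {3,4,9} splits into {4,9} and {3}.
Refine {1,2,7,10} on symbol b: members go to different blocks, giving {2,10} and {1} and {7}.
The partition is now stable with 7 blocks: {4,9} | {2,10} | {5} | {6,8} | {3} | {1} | {7}.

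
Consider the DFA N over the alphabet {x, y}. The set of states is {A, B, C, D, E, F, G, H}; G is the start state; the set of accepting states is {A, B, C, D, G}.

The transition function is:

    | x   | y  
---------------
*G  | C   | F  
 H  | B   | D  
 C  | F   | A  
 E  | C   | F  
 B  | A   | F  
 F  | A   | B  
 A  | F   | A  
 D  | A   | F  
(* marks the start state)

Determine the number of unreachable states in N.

Starting at G and following transitions, the reachable set is {A, B, C, F, G}. That leaves D, E, H unreachable — 3 in total.

3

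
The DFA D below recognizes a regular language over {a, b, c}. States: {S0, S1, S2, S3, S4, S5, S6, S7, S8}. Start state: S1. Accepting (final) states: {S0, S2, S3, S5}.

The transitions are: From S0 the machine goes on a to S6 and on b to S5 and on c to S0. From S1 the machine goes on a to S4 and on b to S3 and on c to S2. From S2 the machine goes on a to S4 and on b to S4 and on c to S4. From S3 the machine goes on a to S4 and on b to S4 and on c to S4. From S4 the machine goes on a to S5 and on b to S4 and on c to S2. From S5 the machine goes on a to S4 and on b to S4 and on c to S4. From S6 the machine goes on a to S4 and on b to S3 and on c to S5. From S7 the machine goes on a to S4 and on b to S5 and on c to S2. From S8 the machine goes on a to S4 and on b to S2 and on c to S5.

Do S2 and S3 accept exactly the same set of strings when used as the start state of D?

Yes

Reachable states from the start: {S1,S2,S3,S4,S5}. Unreachable: {S0,S6,S7,S8} — drop them.
P0 = {S2,S3,S5} | {S1,S4}.
Refine {S1,S4} on symbol a: members go to different blocks, giving {S1} and {S4}.
Stable partition: {S2,S3,S5} | {S1} | {S4} — 3 equivalence classes.
S2 and S3 lie in the same block of the stable partition, so they are equivalent — no string distinguishes them.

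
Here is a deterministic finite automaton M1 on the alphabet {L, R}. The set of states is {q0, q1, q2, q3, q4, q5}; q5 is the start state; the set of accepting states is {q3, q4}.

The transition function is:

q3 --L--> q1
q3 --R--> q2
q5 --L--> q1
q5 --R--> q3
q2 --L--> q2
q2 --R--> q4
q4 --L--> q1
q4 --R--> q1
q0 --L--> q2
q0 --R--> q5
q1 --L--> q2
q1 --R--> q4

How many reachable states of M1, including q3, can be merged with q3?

States {q0} cannot be reached from the start state, so discard them.
P0 = {q3,q4} | {q1,q2,q5}.
No further refinement is possible. Final partition (2 blocks): {q3,q4} | {q1,q2,q5}.
The equivalence class containing q3 is {q3,q4}, of size 2.

2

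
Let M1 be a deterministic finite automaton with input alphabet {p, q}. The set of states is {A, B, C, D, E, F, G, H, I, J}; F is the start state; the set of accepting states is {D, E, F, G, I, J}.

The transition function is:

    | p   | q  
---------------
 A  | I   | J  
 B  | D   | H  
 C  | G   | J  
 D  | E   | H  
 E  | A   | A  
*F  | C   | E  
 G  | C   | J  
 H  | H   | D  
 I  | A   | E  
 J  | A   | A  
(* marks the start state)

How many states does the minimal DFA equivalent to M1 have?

3

Reachable states from the start: {A,C,E,F,G,I,J}. Unreachable: {B,D,H} — drop them.
Start with accepting vs non-accepting: {E,F,G,I,J} | {A,C}.
Refine {E,F,G,I,J} on symbol q: members go to different blocks, giving {F,G,I} and {E,J}.
The partition is now stable with 3 blocks: {F,G,I} | {A,C} | {E,J}.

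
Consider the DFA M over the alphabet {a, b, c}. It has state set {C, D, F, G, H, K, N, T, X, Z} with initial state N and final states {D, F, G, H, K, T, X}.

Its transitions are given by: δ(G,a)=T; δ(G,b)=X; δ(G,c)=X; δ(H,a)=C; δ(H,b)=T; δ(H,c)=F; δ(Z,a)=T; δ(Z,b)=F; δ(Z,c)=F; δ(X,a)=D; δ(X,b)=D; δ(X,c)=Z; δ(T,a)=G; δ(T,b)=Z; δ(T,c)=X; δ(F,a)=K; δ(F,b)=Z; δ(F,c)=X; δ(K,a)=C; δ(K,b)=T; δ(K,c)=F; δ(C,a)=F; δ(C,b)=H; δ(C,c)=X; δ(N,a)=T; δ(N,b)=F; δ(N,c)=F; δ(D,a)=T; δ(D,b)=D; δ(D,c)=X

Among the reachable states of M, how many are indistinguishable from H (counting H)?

2

Start with accepting vs non-accepting: {D,F,G,H,K,T,X} | {C,N,Z}.
Split {D,F,G,H,K,T,X} by δ(·,a) → {D,F,G,T,X} and {H,K}.
On input a, block {D,F,G,T,X} splits into {D,G,T,X} and {F}.
Refine {D,G,T,X} on symbol b: members go to different blocks, giving {D,G,X} and {T}.
Split {D,G,X} by δ(·,a) → {D,G} and {X}.
Refine {D,G} on symbol b: members go to different blocks, giving {D} and {G}.
Refine {C,N,Z} on symbol a: members go to different blocks, giving {N,Z} and {C}.
The partition is now stable with 8 blocks: {D} | {N,Z} | {H,K} | {F} | {T} | {X} | {G} | {C}.
State H belongs to the block {H,K}, which has 2 states.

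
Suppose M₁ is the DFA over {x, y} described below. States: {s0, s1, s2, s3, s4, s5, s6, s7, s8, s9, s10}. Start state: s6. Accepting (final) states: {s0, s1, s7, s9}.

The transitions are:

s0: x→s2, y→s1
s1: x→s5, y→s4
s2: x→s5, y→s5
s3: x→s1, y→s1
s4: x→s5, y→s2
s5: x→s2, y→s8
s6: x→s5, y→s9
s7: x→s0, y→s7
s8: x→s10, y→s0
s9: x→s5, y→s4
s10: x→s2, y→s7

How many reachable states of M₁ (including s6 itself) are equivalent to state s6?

1

First remove the unreachable states {s3}; 10 states remain.
Initial partition by acceptance: {s0,s1,s7,s9} | {s2,s4,s5,s6,s8,s10}.
Refine {s0,s1,s7,s9} on symbol x: members go to different blocks, giving {s0,s1,s9} and {s7}.
Split {s0,s1,s9} by δ(·,y) → {s1,s9} and {s0}.
Split {s2,s4,s5,s6,s8,s10} by δ(·,y) → {s2,s4,s5} and {s6} and {s8} and {s10}.
On input y, block {s2,s4,s5} splits into {s2,s4} and {s5}.
Split {s2,s4} by δ(·,y) → {s2} and {s4}.
Stable partition: {s1,s9} | {s2} | {s7} | {s0} | {s6} | {s8} | {s10} | {s5} | {s4} — 9 equivalence classes.
The equivalence class containing s6 is {s6}, of size 1.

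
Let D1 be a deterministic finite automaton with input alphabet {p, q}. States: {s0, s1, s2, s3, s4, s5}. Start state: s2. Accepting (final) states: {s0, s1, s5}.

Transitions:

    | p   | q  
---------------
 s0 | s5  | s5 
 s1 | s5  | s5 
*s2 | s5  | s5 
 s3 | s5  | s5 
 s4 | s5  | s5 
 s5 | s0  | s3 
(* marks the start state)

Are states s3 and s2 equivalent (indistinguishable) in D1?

First remove the unreachable states {s1,s4}; 4 states remain.
Initial partition by acceptance: {s0,s5} | {s2,s3}.
Split {s0,s5} by δ(·,q) → {s0} and {s5}.
No further refinement is possible. Final partition (3 blocks): {s0} | {s2,s3} | {s5}.
s3 and s2 lie in the same block of the stable partition, so they are equivalent — no string distinguishes them.

Yes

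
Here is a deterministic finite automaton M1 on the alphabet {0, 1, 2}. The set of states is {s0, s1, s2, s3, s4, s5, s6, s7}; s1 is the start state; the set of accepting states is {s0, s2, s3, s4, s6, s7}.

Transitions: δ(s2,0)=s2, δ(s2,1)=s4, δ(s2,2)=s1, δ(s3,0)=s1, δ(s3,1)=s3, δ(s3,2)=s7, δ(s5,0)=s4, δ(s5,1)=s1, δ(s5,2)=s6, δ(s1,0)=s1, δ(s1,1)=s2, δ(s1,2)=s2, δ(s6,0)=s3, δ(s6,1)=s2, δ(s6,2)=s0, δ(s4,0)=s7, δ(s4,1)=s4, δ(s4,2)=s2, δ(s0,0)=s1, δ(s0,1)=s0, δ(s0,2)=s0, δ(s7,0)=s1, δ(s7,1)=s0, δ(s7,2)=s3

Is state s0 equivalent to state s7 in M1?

States {s5,s6} cannot be reached from the start state, so discard them.
Initial partition by acceptance: {s0,s2,s3,s4,s7} | {s1}.
On input 0, block {s0,s2,s3,s4,s7} splits into {s0,s3,s7} and {s2,s4}.
Refine {s2,s4} on symbol 0: members go to different blocks, giving {s2} and {s4}.
Stable partition: {s0,s3,s7} | {s1} | {s2} | {s4} — 4 equivalence classes.
s0 and s7 lie in the same block of the stable partition, so they are equivalent — no string distinguishes them.

Yes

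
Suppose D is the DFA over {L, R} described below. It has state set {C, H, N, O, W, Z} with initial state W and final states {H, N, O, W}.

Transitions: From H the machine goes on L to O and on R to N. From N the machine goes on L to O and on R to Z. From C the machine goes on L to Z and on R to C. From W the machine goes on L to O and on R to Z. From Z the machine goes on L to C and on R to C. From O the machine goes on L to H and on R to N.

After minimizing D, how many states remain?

All states are reachable from the start state.
P0 = {H,N,O,W} | {C,Z}.
On input R, block {H,N,O,W} splits into {N,W} and {H,O}.
Stable partition: {N,W} | {C,Z} | {H,O} — 3 equivalence classes.

3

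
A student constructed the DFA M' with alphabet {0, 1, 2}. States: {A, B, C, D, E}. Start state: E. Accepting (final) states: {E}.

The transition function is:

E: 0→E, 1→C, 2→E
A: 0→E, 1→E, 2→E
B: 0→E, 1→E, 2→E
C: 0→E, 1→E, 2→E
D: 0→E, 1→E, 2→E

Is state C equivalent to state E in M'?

No

States {A,B,D} cannot be reached from the start state, so discard them.
P0 = {E} | {C}.
The partition is now stable with 2 blocks: {E} | {C}.
C and E end up in different blocks, so they are distinguishable. For instance, the string 'ε' is accepted from only E.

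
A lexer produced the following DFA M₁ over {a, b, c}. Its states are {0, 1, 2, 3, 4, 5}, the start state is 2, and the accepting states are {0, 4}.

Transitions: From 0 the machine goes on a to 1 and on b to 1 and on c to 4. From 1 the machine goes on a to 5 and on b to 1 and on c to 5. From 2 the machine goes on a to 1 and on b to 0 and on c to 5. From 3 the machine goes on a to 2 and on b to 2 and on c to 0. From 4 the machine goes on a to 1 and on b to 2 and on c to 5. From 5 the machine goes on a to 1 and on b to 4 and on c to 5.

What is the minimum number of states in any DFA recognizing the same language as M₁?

5

First remove the unreachable states {3}; 5 states remain.
Initial partition by acceptance: {0,4} | {1,2,5}.
Refine {0,4} on symbol c: members go to different blocks, giving {0} and {4}.
On input b, block {1,2,5} splits into {1} and {2} and {5}.
The partition is now stable with 5 blocks: {0} | {1} | {4} | {2} | {5}.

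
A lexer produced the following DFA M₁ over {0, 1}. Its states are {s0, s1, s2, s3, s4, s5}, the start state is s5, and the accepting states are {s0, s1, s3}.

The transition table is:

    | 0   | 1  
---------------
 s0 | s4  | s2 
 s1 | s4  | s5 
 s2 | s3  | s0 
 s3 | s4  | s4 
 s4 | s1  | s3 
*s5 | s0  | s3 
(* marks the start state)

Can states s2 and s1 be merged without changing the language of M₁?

Every state is reachable, so we keep all 6.
P0 = {s0,s1,s3} | {s2,s4,s5}.
Stable partition: {s0,s1,s3} | {s2,s4,s5} — 2 equivalence classes.
s2 and s1 end up in different blocks, so they are distinguishable. For instance, the string 'ε' is accepted from only s1.

No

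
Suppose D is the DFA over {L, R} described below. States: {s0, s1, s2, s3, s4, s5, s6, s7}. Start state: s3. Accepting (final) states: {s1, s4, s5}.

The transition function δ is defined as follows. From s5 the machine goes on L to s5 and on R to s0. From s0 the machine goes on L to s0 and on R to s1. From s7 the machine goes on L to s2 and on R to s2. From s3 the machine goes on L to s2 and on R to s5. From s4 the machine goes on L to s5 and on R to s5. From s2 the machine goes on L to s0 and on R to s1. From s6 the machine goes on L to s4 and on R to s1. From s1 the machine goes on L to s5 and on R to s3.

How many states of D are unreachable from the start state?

3

BFS from s3 reaches {s0, s1, s2, s3, s5}; the 3 state(s) s4, s6, s7 are never visited.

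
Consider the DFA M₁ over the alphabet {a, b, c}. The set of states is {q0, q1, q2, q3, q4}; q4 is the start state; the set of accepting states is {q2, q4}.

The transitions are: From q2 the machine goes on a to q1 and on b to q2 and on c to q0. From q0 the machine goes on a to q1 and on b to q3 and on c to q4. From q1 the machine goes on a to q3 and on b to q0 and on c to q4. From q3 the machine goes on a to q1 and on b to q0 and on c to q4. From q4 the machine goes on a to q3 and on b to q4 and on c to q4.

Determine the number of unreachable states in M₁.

1

BFS from q4 reaches {q0, q1, q3, q4}; the 1 state(s) q2 are never visited.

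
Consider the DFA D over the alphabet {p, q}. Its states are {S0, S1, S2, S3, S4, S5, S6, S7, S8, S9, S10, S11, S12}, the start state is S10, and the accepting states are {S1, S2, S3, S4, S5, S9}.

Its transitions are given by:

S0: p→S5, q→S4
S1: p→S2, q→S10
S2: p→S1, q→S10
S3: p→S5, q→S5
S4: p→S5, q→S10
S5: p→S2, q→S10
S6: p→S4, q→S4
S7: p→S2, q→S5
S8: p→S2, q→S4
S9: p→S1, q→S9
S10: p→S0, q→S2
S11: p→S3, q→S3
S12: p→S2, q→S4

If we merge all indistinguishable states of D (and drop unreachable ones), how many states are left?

3

States {S3,S6,S7,S8,S9,S11,S12} cannot be reached from the start state, so discard them.
P0 = {S1,S2,S4,S5} | {S0,S10}.
Split {S0,S10} by δ(·,p) → {S0} and {S10}.
The partition is now stable with 3 blocks: {S1,S2,S4,S5} | {S0} | {S10}.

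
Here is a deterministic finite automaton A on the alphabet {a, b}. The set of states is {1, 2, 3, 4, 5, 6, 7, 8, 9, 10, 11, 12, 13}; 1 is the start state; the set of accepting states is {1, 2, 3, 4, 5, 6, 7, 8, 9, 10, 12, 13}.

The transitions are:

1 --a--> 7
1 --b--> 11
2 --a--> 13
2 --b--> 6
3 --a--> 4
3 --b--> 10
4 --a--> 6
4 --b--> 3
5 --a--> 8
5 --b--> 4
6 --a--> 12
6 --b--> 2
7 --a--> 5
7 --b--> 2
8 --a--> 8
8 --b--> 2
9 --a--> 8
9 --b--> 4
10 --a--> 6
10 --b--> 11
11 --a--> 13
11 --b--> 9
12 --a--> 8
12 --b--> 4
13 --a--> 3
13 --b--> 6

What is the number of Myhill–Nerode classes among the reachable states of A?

All states are reachable from the start state.
P0 = {1,2,3,4,5,6,7,8,9,10,12,13} | {11}.
Split {1,2,3,4,5,6,7,8,9,10,12,13} by δ(·,b) → {2,3,4,5,6,7,8,9,12,13} and {1,10}.
Refine {2,3,4,5,6,7,8,9,12,13} on symbol b: members go to different blocks, giving {2,4,5,6,7,8,9,12,13} and {3}.
Split {2,4,5,6,7,8,9,12,13} by δ(·,a) → {2,4,5,6,7,8,9,12} and {13}.
Split {2,4,5,6,7,8,9,12} by δ(·,a) → {4,5,6,7,8,9,12} and {2}.
Refine {4,5,6,7,8,9,12} on symbol b: members go to different blocks, giving {5,9,12} and {6,7,8} and {4}.
Refine {6,7,8} on symbol a: members go to different blocks, giving {6,7} and {8}.
The partition is now stable with 9 blocks: {5,9,12} | {11} | {1,10} | {3} | {13} | {2} | {6,7} | {4} | {8}.

9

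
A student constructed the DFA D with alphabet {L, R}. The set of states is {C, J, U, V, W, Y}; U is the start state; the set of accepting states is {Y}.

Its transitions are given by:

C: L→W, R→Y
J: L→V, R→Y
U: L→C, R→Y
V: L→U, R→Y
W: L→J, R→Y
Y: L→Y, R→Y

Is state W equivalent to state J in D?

Yes

Initial partition by acceptance: {Y} | {C,J,U,V,W}.
Stable partition: {Y} | {C,J,U,V,W} — 2 equivalence classes.
W and J lie in the same block of the stable partition, so they are equivalent — no string distinguishes them.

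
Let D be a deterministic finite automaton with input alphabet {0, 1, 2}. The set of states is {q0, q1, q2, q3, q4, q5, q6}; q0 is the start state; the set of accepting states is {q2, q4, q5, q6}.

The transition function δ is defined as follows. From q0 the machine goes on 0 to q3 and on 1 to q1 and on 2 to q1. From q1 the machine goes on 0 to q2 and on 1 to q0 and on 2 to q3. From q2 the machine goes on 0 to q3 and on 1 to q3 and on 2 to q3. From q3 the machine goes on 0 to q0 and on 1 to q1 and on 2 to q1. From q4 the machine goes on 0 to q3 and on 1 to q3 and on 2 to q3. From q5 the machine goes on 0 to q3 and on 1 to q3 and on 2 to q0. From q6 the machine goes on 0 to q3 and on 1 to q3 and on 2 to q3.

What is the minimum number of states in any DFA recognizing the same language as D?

3

Reachable states from the start: {q0,q1,q2,q3}. Unreachable: {q4,q5,q6} — drop them.
P0 = {q2} | {q0,q1,q3}.
Refine {q0,q1,q3} on symbol 0: members go to different blocks, giving {q0,q3} and {q1}.
No further refinement is possible. Final partition (3 blocks): {q2} | {q0,q3} | {q1}.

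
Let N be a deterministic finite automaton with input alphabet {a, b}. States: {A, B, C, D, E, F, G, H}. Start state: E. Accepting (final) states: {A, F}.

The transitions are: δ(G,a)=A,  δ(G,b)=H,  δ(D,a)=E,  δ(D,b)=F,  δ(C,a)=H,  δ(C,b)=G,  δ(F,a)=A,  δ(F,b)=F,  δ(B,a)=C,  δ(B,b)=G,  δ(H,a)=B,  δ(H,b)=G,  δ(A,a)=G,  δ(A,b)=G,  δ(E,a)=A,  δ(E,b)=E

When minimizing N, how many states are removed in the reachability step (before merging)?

2

No path from E leads to D, F; the other 6 states are all reachable.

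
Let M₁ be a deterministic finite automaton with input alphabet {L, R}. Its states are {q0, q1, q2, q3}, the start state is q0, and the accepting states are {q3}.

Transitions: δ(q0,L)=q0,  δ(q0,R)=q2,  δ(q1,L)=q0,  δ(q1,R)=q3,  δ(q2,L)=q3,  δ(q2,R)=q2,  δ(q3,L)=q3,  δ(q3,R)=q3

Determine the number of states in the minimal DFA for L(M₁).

First remove the unreachable states {q1}; 3 states remain.
P0 = {q3} | {q0,q2}.
Split {q0,q2} by δ(·,L) → {q0} and {q2}.
The partition is now stable with 3 blocks: {q3} | {q0} | {q2}.

3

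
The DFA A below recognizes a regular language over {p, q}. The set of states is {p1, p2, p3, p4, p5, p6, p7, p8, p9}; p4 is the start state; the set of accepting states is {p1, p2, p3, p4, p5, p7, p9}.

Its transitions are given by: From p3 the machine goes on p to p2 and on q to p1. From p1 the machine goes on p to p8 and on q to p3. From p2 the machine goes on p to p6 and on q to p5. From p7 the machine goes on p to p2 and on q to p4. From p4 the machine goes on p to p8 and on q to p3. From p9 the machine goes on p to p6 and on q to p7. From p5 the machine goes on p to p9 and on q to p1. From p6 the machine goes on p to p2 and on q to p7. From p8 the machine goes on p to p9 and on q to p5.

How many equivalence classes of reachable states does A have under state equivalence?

Every state is reachable, so we keep all 9.
P0 = {p1,p2,p3,p4,p5,p7,p9} | {p6,p8}.
On input p, block {p1,p2,p3,p4,p5,p7,p9} splits into {p1,p2,p4,p9} and {p3,p5,p7}.
Stable partition: {p1,p2,p4,p9} | {p6,p8} | {p3,p5,p7} — 3 equivalence classes.

3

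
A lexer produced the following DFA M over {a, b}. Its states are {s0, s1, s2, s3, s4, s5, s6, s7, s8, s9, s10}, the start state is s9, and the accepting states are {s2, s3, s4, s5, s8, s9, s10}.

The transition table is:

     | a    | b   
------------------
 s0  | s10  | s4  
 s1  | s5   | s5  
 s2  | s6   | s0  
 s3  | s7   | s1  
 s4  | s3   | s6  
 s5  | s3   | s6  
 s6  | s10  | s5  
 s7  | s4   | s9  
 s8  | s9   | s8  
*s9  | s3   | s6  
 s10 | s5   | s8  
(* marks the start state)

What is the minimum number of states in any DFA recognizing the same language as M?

Reachable states from the start: {s1,s3,s4,s5,s6,s7,s8,s9,s10}. Unreachable: {s0,s2} — drop them.
Initial partition by acceptance: {s3,s4,s5,s8,s9,s10} | {s1,s6,s7}.
On input a, block {s3,s4,s5,s8,s9,s10} splits into {s4,s5,s8,s9,s10} and {s3}.
Refine {s4,s5,s8,s9,s10} on symbol a: members go to different blocks, giving {s4,s5,s9} and {s8,s10}.
Refine {s1,s6,s7} on symbol a: members go to different blocks, giving {s1,s7} and {s6}.
The partition is now stable with 5 blocks: {s4,s5,s9} | {s1,s7} | {s3} | {s8,s10} | {s6}.

5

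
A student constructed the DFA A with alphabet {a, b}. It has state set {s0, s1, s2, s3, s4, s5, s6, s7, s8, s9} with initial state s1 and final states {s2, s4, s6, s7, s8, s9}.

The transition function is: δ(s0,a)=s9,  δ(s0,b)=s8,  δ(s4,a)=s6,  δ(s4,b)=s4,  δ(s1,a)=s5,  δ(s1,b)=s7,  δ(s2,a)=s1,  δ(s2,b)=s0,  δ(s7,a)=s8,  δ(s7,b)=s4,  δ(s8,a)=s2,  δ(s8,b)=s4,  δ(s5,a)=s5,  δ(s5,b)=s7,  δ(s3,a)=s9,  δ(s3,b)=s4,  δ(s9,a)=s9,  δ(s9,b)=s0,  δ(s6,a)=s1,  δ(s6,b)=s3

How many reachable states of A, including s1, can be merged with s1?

Start with accepting vs non-accepting: {s2,s4,s6,s7,s8,s9} | {s0,s1,s3,s5}.
Refine {s2,s4,s6,s7,s8,s9} on symbol a: members go to different blocks, giving {s4,s7,s8,s9} and {s2,s6}.
On input a, block {s4,s7,s8,s9} splits into {s4,s8} and {s7,s9}.
On input a, block {s0,s1,s3,s5} splits into {s0,s3} and {s1,s5}.
Split {s7,s9} by δ(·,a) → {s7} and {s9}.
No further refinement is possible. Final partition (6 blocks): {s4,s8} | {s0,s3} | {s2,s6} | {s7} | {s1,s5} | {s9}.
The equivalence class containing s1 is {s1,s5}, of size 2.

2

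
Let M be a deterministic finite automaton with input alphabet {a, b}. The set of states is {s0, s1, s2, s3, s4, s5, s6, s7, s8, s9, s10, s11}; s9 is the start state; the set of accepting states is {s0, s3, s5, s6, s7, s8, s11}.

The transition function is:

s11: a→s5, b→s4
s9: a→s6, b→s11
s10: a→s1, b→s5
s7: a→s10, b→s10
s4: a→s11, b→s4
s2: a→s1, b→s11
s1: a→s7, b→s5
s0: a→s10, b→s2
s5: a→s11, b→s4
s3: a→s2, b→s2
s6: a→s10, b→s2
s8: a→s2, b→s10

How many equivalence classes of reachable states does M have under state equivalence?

First remove the unreachable states {s0,s3,s8}; 9 states remain.
P0 = {s5,s6,s7,s11} | {s1,s2,s4,s9,s10}.
On input a, block {s5,s6,s7,s11} splits into {s5,s11} and {s6,s7}.
Refine {s1,s2,s4,s9,s10} on symbol a: members go to different blocks, giving {s1,s9} and {s2,s10} and {s4}.
Stable partition: {s5,s11} | {s1,s9} | {s6,s7} | {s2,s10} | {s4} — 5 equivalence classes.

5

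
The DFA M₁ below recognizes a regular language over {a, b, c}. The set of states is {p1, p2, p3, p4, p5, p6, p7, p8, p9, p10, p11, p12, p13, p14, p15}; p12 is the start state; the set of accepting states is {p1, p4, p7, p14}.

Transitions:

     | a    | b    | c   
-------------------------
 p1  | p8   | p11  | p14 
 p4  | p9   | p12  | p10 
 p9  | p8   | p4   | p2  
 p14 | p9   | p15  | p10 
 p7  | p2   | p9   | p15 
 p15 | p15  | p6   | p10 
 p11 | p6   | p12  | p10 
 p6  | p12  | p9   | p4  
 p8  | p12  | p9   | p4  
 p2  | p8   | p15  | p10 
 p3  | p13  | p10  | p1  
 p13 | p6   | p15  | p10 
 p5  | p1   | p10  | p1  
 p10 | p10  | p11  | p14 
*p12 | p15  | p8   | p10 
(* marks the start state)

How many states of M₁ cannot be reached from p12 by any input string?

5

Starting at p12 and following transitions, the reachable set is {p2, p4, p6, p8, p9, p10, p11, p12, p14, p15}. That leaves p1, p3, p5, p7, p13 unreachable — 5 in total.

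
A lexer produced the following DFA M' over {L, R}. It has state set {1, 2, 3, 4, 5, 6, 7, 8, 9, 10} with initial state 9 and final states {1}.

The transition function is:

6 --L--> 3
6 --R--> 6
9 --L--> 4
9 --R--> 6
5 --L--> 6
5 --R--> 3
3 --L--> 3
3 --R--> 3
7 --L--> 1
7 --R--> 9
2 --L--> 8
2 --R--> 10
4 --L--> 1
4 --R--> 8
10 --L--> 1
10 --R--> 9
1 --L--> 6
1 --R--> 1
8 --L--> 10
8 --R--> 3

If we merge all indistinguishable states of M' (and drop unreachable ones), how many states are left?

4

Reachable states from the start: {1,3,4,6,8,9,10}. Unreachable: {2,5,7} — drop them.
Start with accepting vs non-accepting: {1} | {3,4,6,8,9,10}.
On input L, block {3,4,6,8,9,10} splits into {3,6,8,9} and {4,10}.
On input L, block {3,6,8,9} splits into {3,6} and {8,9}.
The partition is now stable with 4 blocks: {1} | {3,6} | {4,10} | {8,9}.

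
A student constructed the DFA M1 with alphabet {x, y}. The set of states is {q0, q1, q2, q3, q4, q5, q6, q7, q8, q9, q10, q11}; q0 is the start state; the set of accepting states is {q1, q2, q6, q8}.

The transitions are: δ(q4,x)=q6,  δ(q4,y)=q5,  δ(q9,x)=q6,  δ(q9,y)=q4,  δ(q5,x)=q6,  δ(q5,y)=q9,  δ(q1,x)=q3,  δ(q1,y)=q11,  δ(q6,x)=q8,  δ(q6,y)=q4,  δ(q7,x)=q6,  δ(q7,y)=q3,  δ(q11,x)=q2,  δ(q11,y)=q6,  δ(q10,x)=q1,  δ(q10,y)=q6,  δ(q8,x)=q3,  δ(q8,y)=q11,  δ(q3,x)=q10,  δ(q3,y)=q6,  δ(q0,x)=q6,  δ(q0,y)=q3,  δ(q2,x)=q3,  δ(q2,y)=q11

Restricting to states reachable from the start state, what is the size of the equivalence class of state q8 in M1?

3

Reachable states from the start: {q0,q1,q2,q3,q4,q5,q6,q8,q9,q10,q11}. Unreachable: {q7} — drop them.
Start with accepting vs non-accepting: {q1,q2,q6,q8} | {q0,q3,q4,q5,q9,q10,q11}.
On input x, block {q1,q2,q6,q8} splits into {q1,q2,q8} and {q6}.
On input x, block {q0,q3,q4,q5,q9,q10,q11} splits into {q0,q4,q5,q9} and {q10,q11} and {q3}.
On input y, block {q0,q4,q5,q9} splits into {q4,q5,q9} and {q0}.
No further refinement is possible. Final partition (6 blocks): {q1,q2,q8} | {q4,q5,q9} | {q6} | {q10,q11} | {q3} | {q0}.
State q8 belongs to the block {q1,q2,q8}, which has 3 states.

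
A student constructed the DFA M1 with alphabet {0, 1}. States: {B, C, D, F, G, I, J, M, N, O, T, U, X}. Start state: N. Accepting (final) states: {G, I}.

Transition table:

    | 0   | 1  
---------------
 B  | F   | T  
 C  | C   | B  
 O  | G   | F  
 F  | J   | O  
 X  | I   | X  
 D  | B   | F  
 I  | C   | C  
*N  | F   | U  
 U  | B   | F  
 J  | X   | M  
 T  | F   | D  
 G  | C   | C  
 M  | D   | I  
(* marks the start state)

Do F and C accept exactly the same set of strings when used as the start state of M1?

No

Every state is reachable, so we keep all 13.
Initial partition by acceptance: {G,I} | {B,C,D,F,J,M,N,O,T,U,X}.
On input 0, block {B,C,D,F,J,M,N,O,T,U,X} splits into {B,C,D,F,J,M,N,T,U} and {O,X}.
Refine {B,C,D,F,J,M,N,T,U} on symbol 0: members go to different blocks, giving {B,C,D,F,M,N,T,U} and {J}.
Refine {B,C,D,F,M,N,T,U} on symbol 0: members go to different blocks, giving {B,C,D,M,N,T,U} and {F}.
On input 0, block {B,C,D,M,N,T,U} splits into {C,D,M,U} and {B,N,T}.
On input 0, block {C,D,M,U} splits into {D,U} and {C,M}.
Refine {O,X} on symbol 1: members go to different blocks, giving {O} and {X}.
On input 1, block {B,N,T} splits into {N,T} and {B}.
Refine {C,M} on symbol 0: members go to different blocks, giving {M} and {C}.
No further refinement is possible. Final partition (10 blocks): {G,I} | {D,U} | {O} | {J} | {F} | {N,T} | {M} | {X} | {B} | {C}.
F and C end up in different blocks, so they are distinguishable. For instance, the string '10' is accepted from only F.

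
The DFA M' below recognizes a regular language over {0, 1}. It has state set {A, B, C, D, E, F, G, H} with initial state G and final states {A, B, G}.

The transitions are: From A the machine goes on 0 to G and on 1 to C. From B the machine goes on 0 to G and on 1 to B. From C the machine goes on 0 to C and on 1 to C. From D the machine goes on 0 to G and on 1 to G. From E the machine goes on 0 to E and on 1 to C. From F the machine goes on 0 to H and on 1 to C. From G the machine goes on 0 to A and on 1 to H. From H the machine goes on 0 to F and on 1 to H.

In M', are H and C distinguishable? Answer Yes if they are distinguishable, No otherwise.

First remove the unreachable states {B,D,E}; 5 states remain.
Initial partition by acceptance: {A,G} | {C,F,H}.
The partition is now stable with 2 blocks: {A,G} | {C,F,H}.
H and C lie in the same block of the stable partition, so they are equivalent — no string distinguishes them.

No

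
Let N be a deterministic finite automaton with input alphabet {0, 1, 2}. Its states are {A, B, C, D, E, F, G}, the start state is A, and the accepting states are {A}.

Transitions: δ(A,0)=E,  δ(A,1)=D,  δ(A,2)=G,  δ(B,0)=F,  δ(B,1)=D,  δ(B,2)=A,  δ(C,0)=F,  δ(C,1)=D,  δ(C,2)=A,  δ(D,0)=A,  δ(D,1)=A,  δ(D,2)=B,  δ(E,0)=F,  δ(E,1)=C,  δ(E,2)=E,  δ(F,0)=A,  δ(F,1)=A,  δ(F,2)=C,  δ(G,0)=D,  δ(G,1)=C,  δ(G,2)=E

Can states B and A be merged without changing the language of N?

All states are reachable from the start state.
Initial partition by acceptance: {A} | {B,C,D,E,F,G}.
Refine {B,C,D,E,F,G} on symbol 0: members go to different blocks, giving {B,C,E,G} and {D,F}.
Refine {B,C,E,G} on symbol 1: members go to different blocks, giving {B,C} and {E,G}.
The partition is now stable with 4 blocks: {A} | {B,C} | {D,F} | {E,G}.
B and A end up in different blocks, so they are distinguishable. For instance, the string 'ε' is accepted from only A.

No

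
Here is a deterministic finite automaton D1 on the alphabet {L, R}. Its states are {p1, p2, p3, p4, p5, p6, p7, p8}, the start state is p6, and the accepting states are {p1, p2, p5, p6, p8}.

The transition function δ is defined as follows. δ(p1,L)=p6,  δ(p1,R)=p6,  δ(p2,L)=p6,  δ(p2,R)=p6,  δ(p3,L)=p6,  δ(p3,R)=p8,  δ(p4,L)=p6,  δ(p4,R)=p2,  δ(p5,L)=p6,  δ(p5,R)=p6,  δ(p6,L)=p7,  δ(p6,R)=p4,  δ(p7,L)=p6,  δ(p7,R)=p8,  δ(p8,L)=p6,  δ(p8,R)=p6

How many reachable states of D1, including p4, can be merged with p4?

First remove the unreachable states {p1,p3,p5}; 5 states remain.
P0 = {p2,p6,p8} | {p4,p7}.
Refine {p2,p6,p8} on symbol L: members go to different blocks, giving {p2,p8} and {p6}.
Stable partition: {p2,p8} | {p4,p7} | {p6} — 3 equivalence classes.
The equivalence class containing p4 is {p4,p7}, of size 2.

2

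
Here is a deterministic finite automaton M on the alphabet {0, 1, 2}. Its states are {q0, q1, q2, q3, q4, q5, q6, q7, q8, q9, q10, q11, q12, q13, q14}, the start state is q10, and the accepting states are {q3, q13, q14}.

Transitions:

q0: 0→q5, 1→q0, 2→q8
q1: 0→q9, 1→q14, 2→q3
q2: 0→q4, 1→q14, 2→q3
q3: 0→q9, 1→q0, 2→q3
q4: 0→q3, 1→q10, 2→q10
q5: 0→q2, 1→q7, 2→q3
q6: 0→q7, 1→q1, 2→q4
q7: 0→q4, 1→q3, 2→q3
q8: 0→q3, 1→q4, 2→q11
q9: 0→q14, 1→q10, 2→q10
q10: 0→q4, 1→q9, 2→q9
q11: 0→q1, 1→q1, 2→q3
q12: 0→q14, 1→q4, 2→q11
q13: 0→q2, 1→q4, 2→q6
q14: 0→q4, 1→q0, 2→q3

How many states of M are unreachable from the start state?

3

BFS from q10 reaches {q0, q1, q2, q3, q4, q5, q7, q8, q9, q10, q11, q14}; the 3 state(s) q6, q12, q13 are never visited.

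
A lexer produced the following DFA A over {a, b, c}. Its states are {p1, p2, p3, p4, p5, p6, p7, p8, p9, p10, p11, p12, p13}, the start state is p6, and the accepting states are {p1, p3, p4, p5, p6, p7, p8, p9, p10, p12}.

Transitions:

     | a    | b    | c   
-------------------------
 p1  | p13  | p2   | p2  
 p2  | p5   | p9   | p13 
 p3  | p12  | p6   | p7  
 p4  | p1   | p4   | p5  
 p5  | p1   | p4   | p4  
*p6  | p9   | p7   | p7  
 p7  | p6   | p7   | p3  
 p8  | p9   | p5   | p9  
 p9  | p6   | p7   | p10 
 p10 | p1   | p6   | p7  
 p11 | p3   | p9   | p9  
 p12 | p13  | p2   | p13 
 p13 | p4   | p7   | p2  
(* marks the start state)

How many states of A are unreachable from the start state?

No path from p6 leads to p8, p11; the other 11 states are all reachable.

2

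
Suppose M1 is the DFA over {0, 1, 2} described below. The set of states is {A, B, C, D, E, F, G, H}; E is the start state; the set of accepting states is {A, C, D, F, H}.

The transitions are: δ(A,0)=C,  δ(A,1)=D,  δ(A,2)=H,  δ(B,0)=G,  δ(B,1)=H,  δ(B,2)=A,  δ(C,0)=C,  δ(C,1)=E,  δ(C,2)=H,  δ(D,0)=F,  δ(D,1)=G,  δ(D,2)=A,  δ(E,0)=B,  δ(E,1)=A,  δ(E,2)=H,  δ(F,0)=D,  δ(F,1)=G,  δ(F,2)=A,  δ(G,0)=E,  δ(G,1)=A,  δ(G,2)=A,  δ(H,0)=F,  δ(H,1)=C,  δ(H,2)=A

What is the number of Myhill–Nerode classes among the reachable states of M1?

Every state is reachable, so we keep all 8.
P0 = {A,C,D,F,H} | {B,E,G}.
Split {A,C,D,F,H} by δ(·,1) → {C,D,F} and {A,H}.
Stable partition: {C,D,F} | {B,E,G} | {A,H} — 3 equivalence classes.

3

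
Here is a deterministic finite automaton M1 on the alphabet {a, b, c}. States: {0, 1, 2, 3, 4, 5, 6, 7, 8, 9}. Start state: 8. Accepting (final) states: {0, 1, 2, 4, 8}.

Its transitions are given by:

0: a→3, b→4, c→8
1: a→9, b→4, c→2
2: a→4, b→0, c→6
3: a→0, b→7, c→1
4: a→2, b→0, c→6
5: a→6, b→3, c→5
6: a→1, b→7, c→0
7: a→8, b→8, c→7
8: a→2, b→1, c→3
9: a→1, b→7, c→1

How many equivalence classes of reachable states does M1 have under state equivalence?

4

Reachable states from the start: {0,1,2,3,4,6,7,8,9}. Unreachable: {5} — drop them.
Start with accepting vs non-accepting: {0,1,2,4,8} | {3,6,7,9}.
On input a, block {0,1,2,4,8} splits into {2,4,8} and {0,1}.
On input a, block {3,6,7,9} splits into {3,6,9} and {7}.
No further refinement is possible. Final partition (4 blocks): {2,4,8} | {3,6,9} | {0,1} | {7}.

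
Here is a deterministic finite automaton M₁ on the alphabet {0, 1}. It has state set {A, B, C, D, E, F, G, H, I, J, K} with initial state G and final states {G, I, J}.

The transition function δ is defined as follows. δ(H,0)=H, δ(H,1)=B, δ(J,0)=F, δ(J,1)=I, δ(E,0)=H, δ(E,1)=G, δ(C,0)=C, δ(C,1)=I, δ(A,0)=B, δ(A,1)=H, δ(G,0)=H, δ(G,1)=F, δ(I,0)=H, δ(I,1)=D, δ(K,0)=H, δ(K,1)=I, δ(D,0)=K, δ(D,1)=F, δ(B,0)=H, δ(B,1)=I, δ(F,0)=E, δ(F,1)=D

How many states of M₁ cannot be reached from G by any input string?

3

BFS from G reaches {B, D, E, F, G, H, I, K}; the 3 state(s) A, C, J are never visited.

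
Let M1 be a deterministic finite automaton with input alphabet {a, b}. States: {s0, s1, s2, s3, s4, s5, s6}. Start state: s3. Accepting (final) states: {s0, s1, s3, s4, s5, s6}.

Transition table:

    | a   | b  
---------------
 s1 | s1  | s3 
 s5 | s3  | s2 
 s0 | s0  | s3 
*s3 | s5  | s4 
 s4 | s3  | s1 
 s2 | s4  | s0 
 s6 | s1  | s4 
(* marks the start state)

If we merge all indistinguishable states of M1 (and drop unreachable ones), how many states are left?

5

Reachable states from the start: {s0,s1,s2,s3,s4,s5}. Unreachable: {s6} — drop them.
Initial partition by acceptance: {s0,s1,s3,s4,s5} | {s2}.
Split {s0,s1,s3,s4,s5} by δ(·,b) → {s0,s1,s3,s4} and {s5}.
On input a, block {s0,s1,s3,s4} splits into {s0,s1,s4} and {s3}.
On input a, block {s0,s1,s4} splits into {s0,s1} and {s4}.
Stable partition: {s0,s1} | {s2} | {s5} | {s3} | {s4} — 5 equivalence classes.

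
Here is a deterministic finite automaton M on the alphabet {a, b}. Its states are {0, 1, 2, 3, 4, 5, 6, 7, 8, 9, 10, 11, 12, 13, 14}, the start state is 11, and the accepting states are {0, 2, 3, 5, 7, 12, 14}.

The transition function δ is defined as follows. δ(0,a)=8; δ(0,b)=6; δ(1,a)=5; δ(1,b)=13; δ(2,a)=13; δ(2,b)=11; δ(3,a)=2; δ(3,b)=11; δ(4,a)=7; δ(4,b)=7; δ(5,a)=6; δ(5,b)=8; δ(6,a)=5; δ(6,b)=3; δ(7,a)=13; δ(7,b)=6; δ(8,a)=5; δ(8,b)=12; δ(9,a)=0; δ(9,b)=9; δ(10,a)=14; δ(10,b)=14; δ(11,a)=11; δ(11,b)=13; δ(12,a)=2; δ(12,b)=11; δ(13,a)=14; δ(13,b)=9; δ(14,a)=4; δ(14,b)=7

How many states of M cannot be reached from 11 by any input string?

No path from 11 leads to 1, 10; the other 13 states are all reachable.

2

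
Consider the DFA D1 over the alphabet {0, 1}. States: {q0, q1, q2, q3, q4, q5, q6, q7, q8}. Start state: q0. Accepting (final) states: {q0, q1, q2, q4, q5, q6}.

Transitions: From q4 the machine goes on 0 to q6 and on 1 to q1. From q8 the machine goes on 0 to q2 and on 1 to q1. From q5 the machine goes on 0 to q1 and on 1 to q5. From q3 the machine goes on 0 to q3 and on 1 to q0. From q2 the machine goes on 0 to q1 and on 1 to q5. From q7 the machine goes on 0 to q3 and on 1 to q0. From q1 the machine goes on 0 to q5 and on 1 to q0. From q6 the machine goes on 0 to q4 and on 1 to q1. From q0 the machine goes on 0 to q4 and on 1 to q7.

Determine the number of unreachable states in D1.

No path from q0 leads to q2, q8; the other 7 states are all reachable.

2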